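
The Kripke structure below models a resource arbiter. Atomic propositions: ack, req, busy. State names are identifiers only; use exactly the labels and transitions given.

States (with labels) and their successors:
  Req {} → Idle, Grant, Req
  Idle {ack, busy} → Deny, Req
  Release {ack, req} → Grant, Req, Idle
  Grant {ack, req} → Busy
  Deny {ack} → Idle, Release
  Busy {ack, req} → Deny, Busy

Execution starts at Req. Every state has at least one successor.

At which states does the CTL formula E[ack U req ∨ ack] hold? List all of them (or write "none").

States satisfying ack: {Idle, Release, Grant, Deny, Busy}.
States satisfying req ∨ ack: {Idle, Release, Grant, Deny, Busy}.
States satisfying E[ack U req ∨ ack]: {Idle, Release, Grant, Deny, Busy}.

{Idle, Release, Grant, Deny, Busy}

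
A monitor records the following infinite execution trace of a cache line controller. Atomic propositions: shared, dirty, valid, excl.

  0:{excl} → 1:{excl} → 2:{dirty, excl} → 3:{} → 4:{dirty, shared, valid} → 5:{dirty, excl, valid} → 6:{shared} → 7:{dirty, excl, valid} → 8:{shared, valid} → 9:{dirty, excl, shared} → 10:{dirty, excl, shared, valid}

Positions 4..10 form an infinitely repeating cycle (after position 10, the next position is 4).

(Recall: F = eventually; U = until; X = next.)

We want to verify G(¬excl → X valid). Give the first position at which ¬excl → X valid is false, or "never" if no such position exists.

Check ¬excl → X valid at each position in order: 0 ✓, 1 ✓, 2 ✓, 3 ✓, 4 ✓, 5 ✓, 6 ✓, 7 ✓.
At position 8 the labels are {shared, valid} and the next position 9 has {dirty, excl, shared}, so ¬excl → X valid is false there. This is the first violation.

8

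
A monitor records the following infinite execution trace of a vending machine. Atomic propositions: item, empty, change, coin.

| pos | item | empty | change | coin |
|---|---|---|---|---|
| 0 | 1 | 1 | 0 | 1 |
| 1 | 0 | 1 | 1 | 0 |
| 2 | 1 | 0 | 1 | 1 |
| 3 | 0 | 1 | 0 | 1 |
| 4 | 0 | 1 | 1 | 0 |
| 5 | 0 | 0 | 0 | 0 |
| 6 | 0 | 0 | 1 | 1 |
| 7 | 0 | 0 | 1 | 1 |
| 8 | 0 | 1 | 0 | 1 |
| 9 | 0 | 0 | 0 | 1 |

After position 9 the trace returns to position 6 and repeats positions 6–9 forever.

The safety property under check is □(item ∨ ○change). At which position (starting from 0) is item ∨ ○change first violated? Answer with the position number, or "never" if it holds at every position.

Check item ∨ ○change at each position in order: 0 ✓, 1 ✓, 2 ✓, 3 ✓.
At position 4 the labels are {change, empty} and the next position 5 has {}, so item ∨ ○change is false there. This is the first violation.

4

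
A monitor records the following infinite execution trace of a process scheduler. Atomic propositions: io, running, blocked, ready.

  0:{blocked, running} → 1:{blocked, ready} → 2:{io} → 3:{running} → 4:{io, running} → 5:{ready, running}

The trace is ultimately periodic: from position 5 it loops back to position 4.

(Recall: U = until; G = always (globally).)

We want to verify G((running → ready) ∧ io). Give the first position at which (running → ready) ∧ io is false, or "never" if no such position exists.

At position 0 the labels are {blocked, running}, so (running → ready) ∧ io is false there. This is the first violation.

0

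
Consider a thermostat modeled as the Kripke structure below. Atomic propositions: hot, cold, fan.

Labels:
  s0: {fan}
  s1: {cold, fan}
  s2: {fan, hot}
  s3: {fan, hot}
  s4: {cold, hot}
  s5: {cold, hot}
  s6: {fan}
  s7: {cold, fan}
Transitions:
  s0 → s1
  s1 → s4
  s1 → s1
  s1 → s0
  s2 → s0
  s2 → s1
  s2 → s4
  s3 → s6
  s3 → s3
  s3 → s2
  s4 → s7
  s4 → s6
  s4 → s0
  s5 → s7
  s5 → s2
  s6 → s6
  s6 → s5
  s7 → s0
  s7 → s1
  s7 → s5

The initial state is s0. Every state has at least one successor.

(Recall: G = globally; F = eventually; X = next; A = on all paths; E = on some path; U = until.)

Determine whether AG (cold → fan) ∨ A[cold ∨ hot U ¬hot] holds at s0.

States satisfying cold → fan: {s0, s1, s2, s3, s6, s7}.
States satisfying AG (cold → fan): ∅.
States satisfying cold ∨ hot: {s1, s2, s3, s4, s5, s7}.
States satisfying ¬hot: {s0, s1, s6, s7}.
States satisfying A[cold ∨ hot U ¬hot]: {s0, s1, s2, s4, s5, s6, s7}.
States satisfying AG (cold → fan) ∨ A[cold ∨ hot U ¬hot]: {s0, s1, s2, s4, s5, s6, s7}.
s0 ∈ Sat(AG (cold → fan) ∨ A[cold ∨ hot U ¬hot]).

Satisfied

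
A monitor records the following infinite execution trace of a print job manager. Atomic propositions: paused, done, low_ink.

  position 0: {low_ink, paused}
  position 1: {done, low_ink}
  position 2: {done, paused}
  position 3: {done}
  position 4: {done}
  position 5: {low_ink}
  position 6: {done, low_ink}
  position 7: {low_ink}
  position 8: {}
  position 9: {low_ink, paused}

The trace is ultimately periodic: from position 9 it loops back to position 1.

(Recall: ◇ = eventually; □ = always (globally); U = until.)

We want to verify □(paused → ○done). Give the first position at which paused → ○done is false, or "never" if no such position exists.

paused → ○done holds at every position 0..9, and those are all the positions the trace ever visits, so the invariant □(paused → ○done) is never violated.

never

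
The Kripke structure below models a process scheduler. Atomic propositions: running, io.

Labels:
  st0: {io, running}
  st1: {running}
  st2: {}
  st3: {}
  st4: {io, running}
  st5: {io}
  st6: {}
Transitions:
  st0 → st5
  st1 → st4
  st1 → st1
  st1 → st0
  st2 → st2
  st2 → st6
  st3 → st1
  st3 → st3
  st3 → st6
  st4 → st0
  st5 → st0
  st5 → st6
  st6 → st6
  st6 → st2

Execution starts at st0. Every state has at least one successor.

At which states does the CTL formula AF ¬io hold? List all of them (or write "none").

States satisfying ¬io: {st1, st2, st3, st6}.
States satisfying AF ¬io: {st1, st2, st3, st6}.

{st1, st2, st3, st6}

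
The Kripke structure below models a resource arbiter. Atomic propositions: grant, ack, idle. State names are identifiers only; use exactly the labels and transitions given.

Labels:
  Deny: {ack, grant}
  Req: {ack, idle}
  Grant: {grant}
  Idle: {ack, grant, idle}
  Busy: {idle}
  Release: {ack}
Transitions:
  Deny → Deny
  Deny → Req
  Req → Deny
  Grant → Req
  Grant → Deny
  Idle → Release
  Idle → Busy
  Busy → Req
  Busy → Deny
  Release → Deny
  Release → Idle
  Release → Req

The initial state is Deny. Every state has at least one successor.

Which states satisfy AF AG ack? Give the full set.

{Deny, Req, Grant, Busy}

States satisfying AG ack: {Deny, Req}.
States satisfying AF AG ack: {Deny, Req, Grant, Busy}.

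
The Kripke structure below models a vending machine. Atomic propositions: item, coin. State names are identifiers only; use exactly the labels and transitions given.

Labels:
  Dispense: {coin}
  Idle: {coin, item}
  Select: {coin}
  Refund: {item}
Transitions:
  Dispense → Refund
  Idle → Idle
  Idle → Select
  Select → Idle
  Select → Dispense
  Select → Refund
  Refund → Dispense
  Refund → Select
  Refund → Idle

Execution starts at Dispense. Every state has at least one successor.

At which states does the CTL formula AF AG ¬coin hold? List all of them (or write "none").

none

States satisfying AG ¬coin: ∅.
States satisfying AF AG ¬coin: ∅.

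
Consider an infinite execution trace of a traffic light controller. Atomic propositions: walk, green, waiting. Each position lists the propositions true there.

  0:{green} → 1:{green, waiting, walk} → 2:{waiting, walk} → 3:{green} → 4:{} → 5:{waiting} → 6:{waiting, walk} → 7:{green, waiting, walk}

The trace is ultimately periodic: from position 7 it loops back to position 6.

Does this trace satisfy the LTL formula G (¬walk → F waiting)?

Satisfied

¬walk → F waiting holds at every position 0..7, and those are all positions ever visited, so G (¬walk → F waiting) holds.
Positions where ¬walk holds: 0, 3, 4, 5.
Check F waiting at each: 0→ok, 3→ok, 4→ok, 5→ok.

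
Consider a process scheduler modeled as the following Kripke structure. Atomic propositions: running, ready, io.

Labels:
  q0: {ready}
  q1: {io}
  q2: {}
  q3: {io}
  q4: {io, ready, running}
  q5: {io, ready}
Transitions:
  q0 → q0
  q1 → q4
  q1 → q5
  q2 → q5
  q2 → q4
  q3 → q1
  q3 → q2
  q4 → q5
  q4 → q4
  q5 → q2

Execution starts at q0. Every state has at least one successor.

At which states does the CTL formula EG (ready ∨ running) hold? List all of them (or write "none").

States satisfying ready ∨ running: {q0, q4, q5}.
States satisfying EG (ready ∨ running): {q0, q4}.

{q0, q4}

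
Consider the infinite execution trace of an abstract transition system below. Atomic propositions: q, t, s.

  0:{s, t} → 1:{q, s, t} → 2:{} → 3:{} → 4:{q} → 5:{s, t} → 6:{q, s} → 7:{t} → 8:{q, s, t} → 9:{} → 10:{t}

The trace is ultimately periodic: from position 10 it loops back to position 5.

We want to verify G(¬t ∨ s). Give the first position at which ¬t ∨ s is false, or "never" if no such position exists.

7

Check ¬t ∨ s at each position in order: 0 ✓, 1 ✓, 2 ✓, 3 ✓, 4 ✓, 5 ✓, 6 ✓.
At position 7 the labels are {t}, so ¬t ∨ s is false there. This is the first violation.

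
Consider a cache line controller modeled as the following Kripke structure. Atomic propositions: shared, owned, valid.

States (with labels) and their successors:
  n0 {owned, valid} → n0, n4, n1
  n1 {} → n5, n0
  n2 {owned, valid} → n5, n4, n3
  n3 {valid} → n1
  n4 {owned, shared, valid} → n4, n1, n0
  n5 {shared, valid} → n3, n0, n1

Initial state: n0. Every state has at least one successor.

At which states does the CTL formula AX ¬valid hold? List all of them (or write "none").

States satisfying ¬valid: {n1}.
States satisfying AX ¬valid: {n3}.

{n3}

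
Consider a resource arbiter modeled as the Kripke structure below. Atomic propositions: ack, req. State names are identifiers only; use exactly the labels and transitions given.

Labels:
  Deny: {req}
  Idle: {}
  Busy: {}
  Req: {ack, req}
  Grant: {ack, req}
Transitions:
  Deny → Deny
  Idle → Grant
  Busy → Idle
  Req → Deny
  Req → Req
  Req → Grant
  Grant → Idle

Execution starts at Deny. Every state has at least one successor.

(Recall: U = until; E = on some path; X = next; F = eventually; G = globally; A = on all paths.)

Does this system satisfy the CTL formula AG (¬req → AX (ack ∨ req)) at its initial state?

States satisfying ¬req → AX (ack ∨ req): {Deny, Idle, Req, Grant}.
States satisfying AG (¬req → AX (ack ∨ req)): {Deny, Idle, Req, Grant}.
Every state reachable from Deny satisfies ¬req → AX (ack ∨ req).
Deny ∈ Sat(AG (¬req → AX (ack ∨ req))).

Holds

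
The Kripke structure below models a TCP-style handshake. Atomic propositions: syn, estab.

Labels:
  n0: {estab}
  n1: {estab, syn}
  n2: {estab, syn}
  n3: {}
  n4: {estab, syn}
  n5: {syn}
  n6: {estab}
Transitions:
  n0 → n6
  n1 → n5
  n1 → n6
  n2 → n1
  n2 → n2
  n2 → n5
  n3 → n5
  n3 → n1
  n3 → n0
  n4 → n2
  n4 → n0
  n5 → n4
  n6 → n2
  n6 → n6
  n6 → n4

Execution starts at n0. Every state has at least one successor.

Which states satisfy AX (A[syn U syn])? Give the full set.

{n2, n5}

States satisfying A[syn U syn]: {n1, n2, n4, n5}.
States satisfying AX (A[syn U syn]): {n2, n5}.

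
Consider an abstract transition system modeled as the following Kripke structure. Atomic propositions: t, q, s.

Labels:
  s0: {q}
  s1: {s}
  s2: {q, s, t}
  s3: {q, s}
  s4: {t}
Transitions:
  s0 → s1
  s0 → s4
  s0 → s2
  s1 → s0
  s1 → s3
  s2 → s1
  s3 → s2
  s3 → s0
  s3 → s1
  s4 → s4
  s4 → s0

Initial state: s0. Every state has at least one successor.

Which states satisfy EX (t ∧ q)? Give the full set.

States satisfying t ∧ q: {s2}.
States satisfying EX (t ∧ q): {s0, s3}.

{s0, s3}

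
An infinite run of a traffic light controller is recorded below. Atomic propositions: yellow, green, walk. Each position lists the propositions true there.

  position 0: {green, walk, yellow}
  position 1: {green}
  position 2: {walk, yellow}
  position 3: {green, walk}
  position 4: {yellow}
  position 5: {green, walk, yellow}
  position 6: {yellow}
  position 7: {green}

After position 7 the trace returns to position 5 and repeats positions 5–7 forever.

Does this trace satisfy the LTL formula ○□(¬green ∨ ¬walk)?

No

The position after 0 is 1; □(¬green ∨ ¬walk) is false there.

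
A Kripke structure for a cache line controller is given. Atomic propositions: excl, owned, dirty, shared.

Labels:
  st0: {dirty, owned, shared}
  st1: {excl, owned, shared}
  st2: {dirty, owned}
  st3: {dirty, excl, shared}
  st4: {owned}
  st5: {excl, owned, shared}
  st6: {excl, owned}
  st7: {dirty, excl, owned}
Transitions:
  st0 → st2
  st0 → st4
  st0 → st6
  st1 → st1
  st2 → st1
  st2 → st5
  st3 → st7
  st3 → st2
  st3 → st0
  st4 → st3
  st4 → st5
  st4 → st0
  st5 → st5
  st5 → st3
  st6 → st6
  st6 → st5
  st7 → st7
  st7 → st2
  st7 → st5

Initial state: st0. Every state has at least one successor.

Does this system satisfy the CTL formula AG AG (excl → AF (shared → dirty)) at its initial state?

Does not hold

States satisfying AG (excl → AF (shared → dirty)): ∅.
States satisfying AG AG (excl → AF (shared → dirty)): ∅.
st0 is reachable from st0 and violates AG (excl → AF (shared → dirty)), so AG fails at st0.
st0 ∉ Sat(AG AG (excl → AF (shared → dirty))).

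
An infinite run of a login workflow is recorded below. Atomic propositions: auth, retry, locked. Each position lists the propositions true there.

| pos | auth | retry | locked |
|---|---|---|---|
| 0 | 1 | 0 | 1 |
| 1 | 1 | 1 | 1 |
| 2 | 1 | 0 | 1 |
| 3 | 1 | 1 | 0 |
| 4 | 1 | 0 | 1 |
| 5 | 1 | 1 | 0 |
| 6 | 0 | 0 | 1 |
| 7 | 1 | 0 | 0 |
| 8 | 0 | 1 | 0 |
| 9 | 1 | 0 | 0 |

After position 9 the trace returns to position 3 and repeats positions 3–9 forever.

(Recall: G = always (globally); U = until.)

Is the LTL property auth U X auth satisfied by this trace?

Walking from position 0: X auth first holds at position 0, and auth holds at every earlier position along the way, so auth U X auth holds.

Holds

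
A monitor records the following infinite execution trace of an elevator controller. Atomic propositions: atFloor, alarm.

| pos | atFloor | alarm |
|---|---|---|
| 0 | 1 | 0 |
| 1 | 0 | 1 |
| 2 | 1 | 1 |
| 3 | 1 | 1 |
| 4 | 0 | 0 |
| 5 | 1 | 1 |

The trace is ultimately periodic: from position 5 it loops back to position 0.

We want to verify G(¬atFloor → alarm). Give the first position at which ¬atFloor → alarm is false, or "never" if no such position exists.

Check ¬atFloor → alarm at each position in order: 0 ✓, 1 ✓, 2 ✓, 3 ✓.
At position 4 the labels are {}, so ¬atFloor → alarm is false there. This is the first violation.

4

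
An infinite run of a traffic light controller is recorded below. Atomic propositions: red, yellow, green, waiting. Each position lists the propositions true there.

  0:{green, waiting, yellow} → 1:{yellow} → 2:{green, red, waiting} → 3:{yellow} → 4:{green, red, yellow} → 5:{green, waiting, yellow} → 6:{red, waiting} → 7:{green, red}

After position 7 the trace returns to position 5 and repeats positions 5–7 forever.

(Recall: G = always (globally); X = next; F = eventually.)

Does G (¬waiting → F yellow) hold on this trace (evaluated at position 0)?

Yes

¬waiting → F yellow holds at every position 0..7, and those are all positions ever visited, so G (¬waiting → F yellow) holds.
Positions where ¬waiting holds: 1, 3, 4, 7.
Check F yellow at each: 1→ok, 3→ok, 4→ok, 7→ok.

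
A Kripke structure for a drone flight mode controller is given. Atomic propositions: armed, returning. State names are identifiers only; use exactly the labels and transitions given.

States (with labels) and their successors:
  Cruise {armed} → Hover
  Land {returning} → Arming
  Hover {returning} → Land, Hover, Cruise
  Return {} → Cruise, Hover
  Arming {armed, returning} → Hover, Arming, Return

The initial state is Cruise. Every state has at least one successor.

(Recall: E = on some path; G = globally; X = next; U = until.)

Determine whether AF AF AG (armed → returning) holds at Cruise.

States satisfying AF AG (armed → returning): ∅.
States satisfying AF AF AG (armed → returning): ∅.
There is a path from Cruise along which AF AG (armed → returning) never holds.
Cruise ∉ Sat(AF AF AG (armed → returning)).

Violated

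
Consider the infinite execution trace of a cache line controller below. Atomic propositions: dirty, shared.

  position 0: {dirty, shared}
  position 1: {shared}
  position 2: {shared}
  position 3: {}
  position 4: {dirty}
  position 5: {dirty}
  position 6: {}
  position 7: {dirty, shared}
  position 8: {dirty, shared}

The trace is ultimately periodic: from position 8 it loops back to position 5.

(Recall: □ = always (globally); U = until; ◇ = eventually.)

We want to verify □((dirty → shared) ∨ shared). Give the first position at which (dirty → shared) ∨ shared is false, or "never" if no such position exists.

Check (dirty → shared) ∨ shared at each position in order: 0 ✓, 1 ✓, 2 ✓, 3 ✓.
At position 4 the labels are {dirty}, so (dirty → shared) ∨ shared is false there. This is the first violation.

4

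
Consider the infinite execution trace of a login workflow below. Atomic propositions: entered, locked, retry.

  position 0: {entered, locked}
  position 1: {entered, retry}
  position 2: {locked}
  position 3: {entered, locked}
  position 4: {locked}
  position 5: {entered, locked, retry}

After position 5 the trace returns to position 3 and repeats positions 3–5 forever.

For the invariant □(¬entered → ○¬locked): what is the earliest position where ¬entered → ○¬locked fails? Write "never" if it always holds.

Check ¬entered → ○¬locked at each position in order: 0 ✓, 1 ✓.
At position 2 the labels are {locked} and the next position 3 has {entered, locked}, so ¬entered → ○¬locked is false there. This is the first violation.

2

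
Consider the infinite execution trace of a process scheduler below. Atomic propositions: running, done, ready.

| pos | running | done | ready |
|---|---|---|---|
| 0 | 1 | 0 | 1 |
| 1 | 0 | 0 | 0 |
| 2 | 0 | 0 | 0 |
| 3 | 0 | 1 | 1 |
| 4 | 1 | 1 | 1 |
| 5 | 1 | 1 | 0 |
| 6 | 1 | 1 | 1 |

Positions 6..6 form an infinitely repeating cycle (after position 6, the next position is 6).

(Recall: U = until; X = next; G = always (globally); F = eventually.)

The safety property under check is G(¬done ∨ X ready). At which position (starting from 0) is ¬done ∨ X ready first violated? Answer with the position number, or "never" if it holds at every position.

4

Check ¬done ∨ X ready at each position in order: 0 ✓, 1 ✓, 2 ✓, 3 ✓.
At position 4 the labels are {done, ready, running} and the next position 5 has {done, running}, so ¬done ∨ X ready is false there. This is the first violation.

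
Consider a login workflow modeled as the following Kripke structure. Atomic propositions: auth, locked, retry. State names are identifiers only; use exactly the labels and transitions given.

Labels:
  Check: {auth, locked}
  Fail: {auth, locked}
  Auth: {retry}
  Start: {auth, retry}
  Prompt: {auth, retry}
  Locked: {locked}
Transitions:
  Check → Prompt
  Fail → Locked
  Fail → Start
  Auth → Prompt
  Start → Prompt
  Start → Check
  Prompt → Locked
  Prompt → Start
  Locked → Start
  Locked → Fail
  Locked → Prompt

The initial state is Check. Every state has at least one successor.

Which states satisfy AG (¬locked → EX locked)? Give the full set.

{Check, Fail, Start, Prompt, Locked}

States satisfying ¬locked → EX locked: {Check, Fail, Start, Prompt, Locked}.
States satisfying AG (¬locked → EX locked): {Check, Fail, Start, Prompt, Locked}.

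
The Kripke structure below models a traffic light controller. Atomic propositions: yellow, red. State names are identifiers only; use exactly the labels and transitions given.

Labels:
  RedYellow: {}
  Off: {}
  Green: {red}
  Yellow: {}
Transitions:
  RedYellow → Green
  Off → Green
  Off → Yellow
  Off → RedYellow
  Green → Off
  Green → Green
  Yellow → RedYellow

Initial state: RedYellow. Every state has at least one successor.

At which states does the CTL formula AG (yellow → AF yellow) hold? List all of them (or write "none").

{RedYellow, Off, Green, Yellow}

States satisfying yellow → AF yellow: {RedYellow, Off, Green, Yellow}.
States satisfying AG (yellow → AF yellow): {RedYellow, Off, Green, Yellow}.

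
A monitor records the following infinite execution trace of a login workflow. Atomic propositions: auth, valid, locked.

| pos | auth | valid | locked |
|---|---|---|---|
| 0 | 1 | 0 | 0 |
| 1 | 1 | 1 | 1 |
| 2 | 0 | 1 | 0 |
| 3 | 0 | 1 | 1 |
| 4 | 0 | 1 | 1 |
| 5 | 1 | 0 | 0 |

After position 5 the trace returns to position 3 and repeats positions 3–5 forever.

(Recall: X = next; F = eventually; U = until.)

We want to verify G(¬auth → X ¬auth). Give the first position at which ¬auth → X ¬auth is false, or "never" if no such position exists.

4

Check ¬auth → X ¬auth at each position in order: 0 ✓, 1 ✓, 2 ✓, 3 ✓.
At position 4 the labels are {locked, valid} and the next position 5 has {auth}, so ¬auth → X ¬auth is false there. This is the first violation.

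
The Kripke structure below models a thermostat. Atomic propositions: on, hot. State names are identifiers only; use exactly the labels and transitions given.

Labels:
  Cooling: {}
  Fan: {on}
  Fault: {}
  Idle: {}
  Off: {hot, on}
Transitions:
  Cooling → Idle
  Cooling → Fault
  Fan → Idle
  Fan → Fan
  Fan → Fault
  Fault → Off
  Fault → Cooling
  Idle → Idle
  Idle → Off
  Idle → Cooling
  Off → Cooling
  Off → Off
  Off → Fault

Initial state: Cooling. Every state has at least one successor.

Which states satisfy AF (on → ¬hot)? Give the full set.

States satisfying on → ¬hot: {Cooling, Fan, Fault, Idle}.
States satisfying AF (on → ¬hot): {Cooling, Fan, Fault, Idle}.

{Cooling, Fan, Fault, Idle}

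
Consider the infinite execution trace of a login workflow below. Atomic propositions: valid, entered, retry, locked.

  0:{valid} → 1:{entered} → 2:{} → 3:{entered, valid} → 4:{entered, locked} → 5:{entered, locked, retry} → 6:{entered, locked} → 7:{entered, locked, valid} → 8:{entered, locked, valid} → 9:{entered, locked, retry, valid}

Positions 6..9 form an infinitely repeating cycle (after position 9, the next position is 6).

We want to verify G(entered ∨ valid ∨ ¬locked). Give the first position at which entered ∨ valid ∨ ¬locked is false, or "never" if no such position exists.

entered ∨ valid ∨ ¬locked holds at every position 0..9, and those are all the positions the trace ever visits, so the invariant G(entered ∨ valid ∨ ¬locked) is never violated.

never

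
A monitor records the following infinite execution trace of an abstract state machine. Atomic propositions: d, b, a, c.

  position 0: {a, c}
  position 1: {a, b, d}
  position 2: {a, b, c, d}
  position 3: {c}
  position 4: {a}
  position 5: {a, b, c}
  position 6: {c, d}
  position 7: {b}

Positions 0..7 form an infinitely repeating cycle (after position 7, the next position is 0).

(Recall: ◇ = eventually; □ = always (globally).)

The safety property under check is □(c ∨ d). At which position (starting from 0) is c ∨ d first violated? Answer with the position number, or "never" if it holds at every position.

Check c ∨ d at each position in order: 0 ✓, 1 ✓, 2 ✓, 3 ✓.
At position 4 the labels are {a}, so c ∨ d is false there. This is the first violation.

4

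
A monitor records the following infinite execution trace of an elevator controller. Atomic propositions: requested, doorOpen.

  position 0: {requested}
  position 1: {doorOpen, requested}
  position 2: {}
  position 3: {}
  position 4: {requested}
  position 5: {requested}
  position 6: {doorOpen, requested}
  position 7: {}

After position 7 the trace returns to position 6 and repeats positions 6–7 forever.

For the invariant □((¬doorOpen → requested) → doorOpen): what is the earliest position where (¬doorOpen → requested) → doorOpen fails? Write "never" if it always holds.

At position 0 the labels are {requested}, so (¬doorOpen → requested) → doorOpen is false there. This is the first violation.

0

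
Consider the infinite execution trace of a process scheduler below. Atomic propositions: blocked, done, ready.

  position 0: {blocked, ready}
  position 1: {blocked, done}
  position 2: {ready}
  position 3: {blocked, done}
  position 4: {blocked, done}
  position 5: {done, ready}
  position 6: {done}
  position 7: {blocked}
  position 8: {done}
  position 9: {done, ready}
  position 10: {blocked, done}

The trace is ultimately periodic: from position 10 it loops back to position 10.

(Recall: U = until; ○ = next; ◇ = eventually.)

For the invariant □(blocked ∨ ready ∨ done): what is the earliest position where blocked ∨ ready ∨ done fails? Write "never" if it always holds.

never

blocked ∨ ready ∨ done holds at every position 0..10, and those are all the positions the trace ever visits, so the invariant □(blocked ∨ ready ∨ done) is never violated.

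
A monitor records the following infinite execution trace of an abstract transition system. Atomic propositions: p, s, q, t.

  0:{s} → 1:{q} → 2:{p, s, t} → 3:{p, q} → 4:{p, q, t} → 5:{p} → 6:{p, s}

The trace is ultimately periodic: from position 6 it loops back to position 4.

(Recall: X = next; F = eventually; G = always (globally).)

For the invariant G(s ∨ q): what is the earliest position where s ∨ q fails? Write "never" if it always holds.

5

Check s ∨ q at each position in order: 0 ✓, 1 ✓, 2 ✓, 3 ✓, 4 ✓.
At position 5 the labels are {p}, so s ∨ q is false there. This is the first violation.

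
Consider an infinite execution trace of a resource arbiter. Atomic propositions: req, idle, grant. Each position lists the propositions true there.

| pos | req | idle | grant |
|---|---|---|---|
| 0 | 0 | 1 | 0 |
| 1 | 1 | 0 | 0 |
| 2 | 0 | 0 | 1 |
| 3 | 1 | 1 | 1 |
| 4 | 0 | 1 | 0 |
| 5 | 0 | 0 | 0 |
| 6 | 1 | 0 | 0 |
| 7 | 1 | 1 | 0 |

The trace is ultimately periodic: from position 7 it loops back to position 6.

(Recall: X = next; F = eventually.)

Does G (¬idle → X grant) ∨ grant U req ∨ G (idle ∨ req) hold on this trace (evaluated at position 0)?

Violated

idle ∨ req must hold at every position from 0 onward. It fails at position 2, so G (idle ∨ req) is false.
At position 0: G (¬idle → X grant) ∨ grant U req is false; G (idle ∨ req) is false; so G (¬idle → X grant) ∨ grant U req ∨ G (idle ∨ req) is false.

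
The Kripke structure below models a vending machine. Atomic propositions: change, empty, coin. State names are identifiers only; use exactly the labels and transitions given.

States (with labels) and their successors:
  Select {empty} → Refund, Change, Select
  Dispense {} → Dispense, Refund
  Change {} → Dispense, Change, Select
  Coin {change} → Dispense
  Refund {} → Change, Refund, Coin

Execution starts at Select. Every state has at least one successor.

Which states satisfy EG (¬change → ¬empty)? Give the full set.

States satisfying ¬change → ¬empty: {Dispense, Change, Coin, Refund}.
States satisfying EG (¬change → ¬empty): {Dispense, Change, Coin, Refund}.

{Dispense, Change, Coin, Refund}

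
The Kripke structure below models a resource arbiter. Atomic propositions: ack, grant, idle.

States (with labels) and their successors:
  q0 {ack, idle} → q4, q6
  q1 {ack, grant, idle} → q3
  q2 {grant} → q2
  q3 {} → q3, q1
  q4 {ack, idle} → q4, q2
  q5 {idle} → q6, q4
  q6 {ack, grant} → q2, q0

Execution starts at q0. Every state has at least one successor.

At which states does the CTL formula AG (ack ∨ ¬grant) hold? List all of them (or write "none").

{q1, q3}

States satisfying ack ∨ ¬grant: {q0, q1, q3, q4, q5, q6}.
States satisfying AG (ack ∨ ¬grant): {q1, q3}.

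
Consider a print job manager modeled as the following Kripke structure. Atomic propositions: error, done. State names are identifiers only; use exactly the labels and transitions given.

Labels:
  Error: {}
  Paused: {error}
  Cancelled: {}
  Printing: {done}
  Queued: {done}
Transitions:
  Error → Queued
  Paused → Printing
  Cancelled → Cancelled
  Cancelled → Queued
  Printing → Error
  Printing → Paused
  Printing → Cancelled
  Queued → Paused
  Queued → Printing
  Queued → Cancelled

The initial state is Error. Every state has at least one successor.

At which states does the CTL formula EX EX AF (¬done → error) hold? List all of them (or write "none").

States satisfying EX AF (¬done → error): {Error, Paused, Cancelled, Printing, Queued}.
States satisfying EX EX AF (¬done → error): {Error, Paused, Cancelled, Printing, Queued}.

{Error, Paused, Cancelled, Printing, Queued}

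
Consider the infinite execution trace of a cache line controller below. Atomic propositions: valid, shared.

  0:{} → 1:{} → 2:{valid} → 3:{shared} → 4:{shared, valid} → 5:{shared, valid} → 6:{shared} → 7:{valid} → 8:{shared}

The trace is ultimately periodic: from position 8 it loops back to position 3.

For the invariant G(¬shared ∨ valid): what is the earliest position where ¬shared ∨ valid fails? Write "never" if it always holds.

3

Check ¬shared ∨ valid at each position in order: 0 ✓, 1 ✓, 2 ✓.
At position 3 the labels are {shared}, so ¬shared ∨ valid is false there. This is the first violation.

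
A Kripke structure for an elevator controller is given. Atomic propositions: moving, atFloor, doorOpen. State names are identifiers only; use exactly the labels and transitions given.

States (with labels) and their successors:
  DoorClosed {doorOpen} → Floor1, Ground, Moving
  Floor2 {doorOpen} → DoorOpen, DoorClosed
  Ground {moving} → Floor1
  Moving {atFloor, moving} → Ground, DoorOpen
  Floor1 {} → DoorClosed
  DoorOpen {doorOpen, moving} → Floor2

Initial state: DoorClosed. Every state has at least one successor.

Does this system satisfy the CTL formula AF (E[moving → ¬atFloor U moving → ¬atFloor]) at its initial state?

States satisfying E[moving → ¬atFloor U moving → ¬atFloor]: {DoorClosed, Floor2, Ground, Floor1, DoorOpen}.
States satisfying AF (E[moving → ¬atFloor U moving → ¬atFloor]): {DoorClosed, Floor2, Ground, Moving, Floor1, DoorOpen}.
DoorClosed ∈ Sat(AF (E[moving → ¬atFloor U moving → ¬atFloor])).

Yes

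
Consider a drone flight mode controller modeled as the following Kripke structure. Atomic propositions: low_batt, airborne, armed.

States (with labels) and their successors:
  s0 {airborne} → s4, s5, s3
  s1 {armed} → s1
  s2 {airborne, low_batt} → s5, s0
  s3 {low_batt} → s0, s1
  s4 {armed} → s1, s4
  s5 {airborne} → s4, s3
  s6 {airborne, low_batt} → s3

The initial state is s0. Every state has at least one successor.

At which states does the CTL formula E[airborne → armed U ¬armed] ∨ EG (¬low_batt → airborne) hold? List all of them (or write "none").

{s0, s2, s3, s5, s6}

States satisfying airborne → armed: {s1, s3, s4}.
States satisfying ¬armed: {s0, s2, s3, s5, s6}.
States satisfying E[airborne → armed U ¬armed]: {s0, s2, s3, s5, s6}.
States satisfying ¬low_batt → airborne: {s0, s2, s3, s5, s6}.
States satisfying EG (¬low_batt → airborne): {s0, s2, s3, s5, s6}.
States satisfying E[airborne → armed U ¬armed] ∨ EG (¬low_batt → airborne): {s0, s2, s3, s5, s6}.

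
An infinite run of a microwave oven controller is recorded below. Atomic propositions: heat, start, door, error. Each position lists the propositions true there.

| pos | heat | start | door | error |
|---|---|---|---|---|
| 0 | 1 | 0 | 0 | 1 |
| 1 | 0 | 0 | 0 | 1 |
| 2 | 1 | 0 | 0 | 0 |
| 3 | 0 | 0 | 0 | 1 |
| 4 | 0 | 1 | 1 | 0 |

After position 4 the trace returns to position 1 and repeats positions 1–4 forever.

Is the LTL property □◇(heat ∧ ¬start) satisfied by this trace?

Holds

◇(heat ∧ ¬start) holds at every position 0..4, and those are all positions ever visited, so □◇(heat ∧ ¬start) holds.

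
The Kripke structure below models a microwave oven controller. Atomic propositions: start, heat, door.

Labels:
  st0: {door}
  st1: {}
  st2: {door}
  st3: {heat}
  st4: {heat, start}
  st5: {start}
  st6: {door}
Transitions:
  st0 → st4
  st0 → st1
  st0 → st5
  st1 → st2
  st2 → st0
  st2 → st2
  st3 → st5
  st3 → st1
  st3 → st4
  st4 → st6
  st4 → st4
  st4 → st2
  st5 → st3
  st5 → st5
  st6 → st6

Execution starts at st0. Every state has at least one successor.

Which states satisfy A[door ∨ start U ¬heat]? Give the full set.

{st0, st1, st2, st5, st6}

States satisfying door ∨ start: {st0, st2, st4, st5, st6}.
States satisfying ¬heat: {st0, st1, st2, st5, st6}.
States satisfying A[door ∨ start U ¬heat]: {st0, st1, st2, st5, st6}.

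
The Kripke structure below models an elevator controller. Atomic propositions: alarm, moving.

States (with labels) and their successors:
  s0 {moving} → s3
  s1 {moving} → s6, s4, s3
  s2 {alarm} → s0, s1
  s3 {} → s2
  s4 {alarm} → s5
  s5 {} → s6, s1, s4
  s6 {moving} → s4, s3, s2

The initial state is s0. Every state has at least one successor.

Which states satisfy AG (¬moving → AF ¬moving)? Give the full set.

{s0, s1, s2, s3, s4, s5, s6}

States satisfying ¬moving → AF ¬moving: {s0, s1, s2, s3, s4, s5, s6}.
States satisfying AG (¬moving → AF ¬moving): {s0, s1, s2, s3, s4, s5, s6}.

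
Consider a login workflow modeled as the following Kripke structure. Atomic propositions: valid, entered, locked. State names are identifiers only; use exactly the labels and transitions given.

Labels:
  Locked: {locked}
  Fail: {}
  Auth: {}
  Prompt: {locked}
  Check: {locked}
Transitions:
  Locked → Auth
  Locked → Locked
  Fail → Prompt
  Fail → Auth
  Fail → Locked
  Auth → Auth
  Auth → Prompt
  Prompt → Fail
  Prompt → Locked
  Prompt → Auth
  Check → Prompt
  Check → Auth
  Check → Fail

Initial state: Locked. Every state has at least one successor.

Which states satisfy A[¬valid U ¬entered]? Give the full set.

States satisfying ¬valid: {Locked, Fail, Auth, Prompt, Check}.
States satisfying ¬entered: {Locked, Fail, Auth, Prompt, Check}.
States satisfying A[¬valid U ¬entered]: {Locked, Fail, Auth, Prompt, Check}.

{Locked, Fail, Auth, Prompt, Check}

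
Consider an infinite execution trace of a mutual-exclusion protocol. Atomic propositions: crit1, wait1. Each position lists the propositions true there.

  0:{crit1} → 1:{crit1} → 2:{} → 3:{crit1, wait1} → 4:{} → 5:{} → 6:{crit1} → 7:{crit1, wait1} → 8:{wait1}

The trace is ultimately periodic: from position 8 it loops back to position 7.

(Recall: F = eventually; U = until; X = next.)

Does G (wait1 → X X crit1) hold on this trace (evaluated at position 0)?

wait1 → X X crit1 must hold at every position from 0 onward. It fails at position 3, so G (wait1 → X X crit1) is false.
Positions where wait1 holds: 3, 7, 8.
Check X X crit1 at each: 3→fails, 7→ok, 8→fails.

Does not hold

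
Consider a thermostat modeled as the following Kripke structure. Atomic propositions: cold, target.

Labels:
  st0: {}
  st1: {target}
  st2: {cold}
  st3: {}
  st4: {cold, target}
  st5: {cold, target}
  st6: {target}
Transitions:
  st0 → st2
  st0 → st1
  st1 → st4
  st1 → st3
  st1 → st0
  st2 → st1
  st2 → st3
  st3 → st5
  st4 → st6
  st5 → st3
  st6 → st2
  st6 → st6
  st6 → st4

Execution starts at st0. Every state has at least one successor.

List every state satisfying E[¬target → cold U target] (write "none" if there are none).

States satisfying ¬target → cold: {st1, st2, st4, st5, st6}.
States satisfying target: {st1, st4, st5, st6}.
States satisfying E[¬target → cold U target]: {st1, st2, st4, st5, st6}.

{st1, st2, st4, st5, st6}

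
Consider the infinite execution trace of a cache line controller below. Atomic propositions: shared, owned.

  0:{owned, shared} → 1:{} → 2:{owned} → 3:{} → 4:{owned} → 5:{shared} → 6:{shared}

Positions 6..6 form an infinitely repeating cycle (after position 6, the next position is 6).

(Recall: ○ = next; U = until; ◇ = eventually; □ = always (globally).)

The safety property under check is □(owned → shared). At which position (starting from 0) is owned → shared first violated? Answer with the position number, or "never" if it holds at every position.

Check owned → shared at each position in order: 0 ✓, 1 ✓.
At position 2 the labels are {owned}, so owned → shared is false there. This is the first violation.

2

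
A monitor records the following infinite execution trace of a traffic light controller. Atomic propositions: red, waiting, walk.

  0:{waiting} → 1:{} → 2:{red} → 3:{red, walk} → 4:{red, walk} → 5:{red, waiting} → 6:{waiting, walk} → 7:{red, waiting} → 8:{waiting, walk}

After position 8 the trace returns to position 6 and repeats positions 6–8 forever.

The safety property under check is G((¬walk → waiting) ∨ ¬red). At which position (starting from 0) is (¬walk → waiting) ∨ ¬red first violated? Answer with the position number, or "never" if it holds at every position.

Check (¬walk → waiting) ∨ ¬red at each position in order: 0 ✓, 1 ✓.
At position 2 the labels are {red}, so (¬walk → waiting) ∨ ¬red is false there. This is the first violation.

2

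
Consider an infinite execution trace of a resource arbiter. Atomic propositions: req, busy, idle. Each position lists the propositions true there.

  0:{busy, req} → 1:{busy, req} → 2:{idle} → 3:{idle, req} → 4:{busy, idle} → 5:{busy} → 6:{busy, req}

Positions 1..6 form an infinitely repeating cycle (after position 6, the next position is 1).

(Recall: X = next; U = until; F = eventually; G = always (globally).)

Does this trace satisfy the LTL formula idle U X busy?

Holds

Walking from position 0: X busy first holds at position 0, and idle holds at every earlier position along the way, so idle U X busy holds.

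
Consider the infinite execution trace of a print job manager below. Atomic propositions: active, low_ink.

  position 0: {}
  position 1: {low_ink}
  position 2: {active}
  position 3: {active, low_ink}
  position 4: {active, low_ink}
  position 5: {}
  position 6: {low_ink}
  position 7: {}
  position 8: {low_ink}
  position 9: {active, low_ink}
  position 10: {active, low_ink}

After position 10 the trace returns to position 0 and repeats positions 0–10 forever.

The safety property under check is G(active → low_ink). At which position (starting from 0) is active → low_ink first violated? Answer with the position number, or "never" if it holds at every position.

Check active → low_ink at each position in order: 0 ✓, 1 ✓.
At position 2 the labels are {active}, so active → low_ink is false there. This is the first violation.

2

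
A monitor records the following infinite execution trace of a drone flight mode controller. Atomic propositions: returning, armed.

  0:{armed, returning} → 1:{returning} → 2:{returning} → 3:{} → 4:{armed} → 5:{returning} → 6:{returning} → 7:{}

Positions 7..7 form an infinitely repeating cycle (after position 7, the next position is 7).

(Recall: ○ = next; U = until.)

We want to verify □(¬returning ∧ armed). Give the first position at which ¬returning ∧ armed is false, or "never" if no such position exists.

At position 0 the labels are {armed, returning}, so ¬returning ∧ armed is false there. This is the first violation.

0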